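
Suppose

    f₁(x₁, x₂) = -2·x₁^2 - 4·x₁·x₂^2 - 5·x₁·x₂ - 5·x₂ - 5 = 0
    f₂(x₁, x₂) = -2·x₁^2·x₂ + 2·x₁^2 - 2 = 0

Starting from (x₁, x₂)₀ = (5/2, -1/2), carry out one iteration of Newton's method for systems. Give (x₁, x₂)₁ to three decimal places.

At (5/2, -1/2): F = (-11.250, 16.750).
Jacobian J = [[-4·x₁ - 4·x₂^2 - 5·x₂, -8·x₁·x₂ - 5·x₁ - 5], [-4·x₁·x₂ + 4·x₁, -2·x₁^2]].
At the point, J = [[-8.500, -7.500], [15.000, -12.500]] (det J = 218.750).
Solving J·Δ = −F gives Δ = (-1.217, -0.121).
Then the next iterate is (x₁, x₂)₁ = (1.283, -0.621).

(1.283, -0.621)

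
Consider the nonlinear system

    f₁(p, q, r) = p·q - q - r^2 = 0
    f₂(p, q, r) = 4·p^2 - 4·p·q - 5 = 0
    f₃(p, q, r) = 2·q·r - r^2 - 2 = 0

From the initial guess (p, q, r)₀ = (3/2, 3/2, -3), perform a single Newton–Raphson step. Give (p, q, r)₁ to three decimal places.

(1.278, 0.444, -1.481)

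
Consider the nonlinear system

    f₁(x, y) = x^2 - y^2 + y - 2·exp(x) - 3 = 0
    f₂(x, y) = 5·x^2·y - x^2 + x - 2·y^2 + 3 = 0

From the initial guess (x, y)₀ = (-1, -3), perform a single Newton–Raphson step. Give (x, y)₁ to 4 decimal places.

(-1.0955, -0.9322)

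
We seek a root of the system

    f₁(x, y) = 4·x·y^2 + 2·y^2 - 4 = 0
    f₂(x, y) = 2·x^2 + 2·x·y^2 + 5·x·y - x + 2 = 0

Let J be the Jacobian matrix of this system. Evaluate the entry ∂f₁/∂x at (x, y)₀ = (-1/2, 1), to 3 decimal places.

∂f₁/∂x = 4·y^2.
At (-1/2, 1) this is 4.000.

4.000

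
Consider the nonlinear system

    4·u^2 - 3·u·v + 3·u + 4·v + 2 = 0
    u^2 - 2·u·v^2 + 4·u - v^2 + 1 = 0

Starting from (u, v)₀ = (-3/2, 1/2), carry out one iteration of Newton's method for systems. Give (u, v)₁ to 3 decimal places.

(0.109, 1.223)

At (-3/2, 1/2): F = (10.750, -2.250).
Jacobian J = [[8·u - 3·v + 3, -3·u + 4], [2·u - 2·v^2 + 4, -4·u·v - 2·v]].
At the point, J = [[-10.500, 8.500], [0.500, 2.000]] (det J = -25.250).
Solving J·Δ = −F gives Δ = (1.609, 0.723).
Then the next iterate is (u, v)₁ = (0.109, 1.223).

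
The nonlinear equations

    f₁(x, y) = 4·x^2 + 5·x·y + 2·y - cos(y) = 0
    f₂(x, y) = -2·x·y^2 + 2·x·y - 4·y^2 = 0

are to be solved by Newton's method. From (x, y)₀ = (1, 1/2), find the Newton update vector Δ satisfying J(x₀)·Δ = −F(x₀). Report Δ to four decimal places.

(-0.4974, -0.1872)

At (1, 1/2): F = (6.622417, -0.5000).
Jacobian J = [[8·x + 5·y, 5·x + sin(y) + 2], [-2·y^2 + 2·y, -4·x·y + 2·x - 8·y]].
At the point, J = [[10.5000, 7.479426], [0.5000, -4.0000]] (det J = -45.739713).
Solving J·Δ = −F gives Δ = (-0.4974, -0.1872).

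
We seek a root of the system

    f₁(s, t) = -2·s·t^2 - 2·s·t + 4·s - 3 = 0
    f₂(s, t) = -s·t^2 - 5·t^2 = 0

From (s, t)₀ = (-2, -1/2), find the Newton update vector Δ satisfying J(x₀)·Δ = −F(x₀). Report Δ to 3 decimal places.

(2.667, 0.472)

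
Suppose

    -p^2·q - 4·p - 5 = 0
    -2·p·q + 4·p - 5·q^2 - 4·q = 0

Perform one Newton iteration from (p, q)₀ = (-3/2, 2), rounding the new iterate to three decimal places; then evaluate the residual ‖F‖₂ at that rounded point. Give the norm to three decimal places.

8.291

At (-3/2, 2): F = (-3.500, -28.000).
Jacobian J = [[-2·p·q - 4, -p^2], [-2·q + 4, -2·p - 10·q - 4]].
At the point, J = [[2.000, -2.250], [0.000, -21.000]] (det J = -42.000).
Solving J·Δ = −F gives Δ = (0.250, -1.333).
Then the next iterate is (p, q)₁ = (-1.250, 0.667).
Re-evaluating at (-1.250, 0.667): F = (-1.04219, -8.22494), so ‖F‖₂ = 8.291.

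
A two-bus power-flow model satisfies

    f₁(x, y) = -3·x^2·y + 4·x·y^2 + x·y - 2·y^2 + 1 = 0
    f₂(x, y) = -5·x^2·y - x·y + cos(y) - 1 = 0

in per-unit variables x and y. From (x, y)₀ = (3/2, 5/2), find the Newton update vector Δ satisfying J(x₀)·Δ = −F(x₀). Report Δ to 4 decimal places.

At (3/2, 5/2): F = (12.8750, -33.676144).
Jacobian J = [[-6·x·y + 4·y^2 + y, -3·x^2 + 8·x·y + x - 4·y], [-10·x·y - y, -5·x^2 - x - sin(y)]].
At the point, J = [[5.0000, 14.7500], [-40.0000, -13.348472]] (det J = 523.257639).
Solving J·Δ = −F gives Δ = (-0.6208, -0.6624).

(-0.6208, -0.6624)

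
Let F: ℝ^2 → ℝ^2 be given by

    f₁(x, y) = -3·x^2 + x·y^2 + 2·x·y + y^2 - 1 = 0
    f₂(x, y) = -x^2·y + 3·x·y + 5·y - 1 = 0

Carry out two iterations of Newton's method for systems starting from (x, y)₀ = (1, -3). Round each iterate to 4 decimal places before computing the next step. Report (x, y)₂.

At (1, -3): F = (8.0000, -22.0000).
Jacobian J = [[-6·x + y^2 + 2·y, 2·x·y + 2·x + 2·y], [-2·x·y + 3·y, -x^2 + 3·x + 5]].
At the point, J = [[-3.0000, -10.0000], [-3.0000, 7.0000]] (det J = -51.0000).
Solving J·Δ = −F gives Δ = (-3.2157, 1.7647).
Then the next iterate is (x, y)₁ = (-2.2157, -1.2353).
Round to (-2.2157, -1.2353) and repeat: F = (-12.108988, 7.099154), J = [[12.349566, -1.427892], [-9.180008, -6.556426]].
Δ = (0.9517, -0.2497), so (x, y)₂ = (-1.2640, -1.4850).

(-1.2640, -1.4850)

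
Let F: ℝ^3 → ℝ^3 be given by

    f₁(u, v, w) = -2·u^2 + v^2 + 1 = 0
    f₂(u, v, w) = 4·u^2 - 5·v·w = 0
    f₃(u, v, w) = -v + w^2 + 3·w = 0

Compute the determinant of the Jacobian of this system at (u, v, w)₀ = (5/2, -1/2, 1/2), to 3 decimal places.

J = [[-4·u, 2·v, 0], [8·u, -5·w, -5·v], [0, -1, 2·w + 3]].
At the point, J = [[-10.000, -1.000, 0.000], [20.000, -2.500, 2.500], [0.000, -1.000, 4.000]].
det J = 155.000.

155.000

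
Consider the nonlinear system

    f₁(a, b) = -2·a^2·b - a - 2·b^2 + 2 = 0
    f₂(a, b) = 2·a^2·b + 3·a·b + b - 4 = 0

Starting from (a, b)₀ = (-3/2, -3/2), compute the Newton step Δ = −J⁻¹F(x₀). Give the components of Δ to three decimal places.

At (-3/2, -3/2): F = (5.750, -5.500).
Jacobian J = [[-4·a·b - 1, -2·a^2 - 4·b], [4·a·b + 3·b, 2·a^2 + 3·a + 1]].
At the point, J = [[-10.000, 1.500], [4.500, 1.000]] (det J = -16.750).
Solving J·Δ = −F gives Δ = (0.836, 1.739).

(0.836, 1.739)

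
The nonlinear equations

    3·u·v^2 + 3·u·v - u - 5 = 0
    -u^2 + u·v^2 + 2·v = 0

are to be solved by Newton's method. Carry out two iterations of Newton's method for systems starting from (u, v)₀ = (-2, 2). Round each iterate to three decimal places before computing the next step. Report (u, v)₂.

(-1.302, 0.128)

At (-2, 2): F = (-39.000, -8.000).
Jacobian J = [[3·v^2 + 3·v - 1, 6·u·v + 3·u], [-2·u + v^2, 2·u·v + 2]].
At the point, J = [[17.000, -30.000], [8.000, -6.000]] (det J = 138.000).
Solving J·Δ = −F gives Δ = (0.043, -1.275).
Then the next iterate is (u, v)₁ = (-1.957, 0.725).
Round to (-1.957, 0.725) and repeat: F = (-10.38542, -3.40850), J = [[2.75188, -14.38395], [4.43963, -0.83765]].
Δ = (0.655, -0.597), so (u, v)₂ = (-1.302, 0.128).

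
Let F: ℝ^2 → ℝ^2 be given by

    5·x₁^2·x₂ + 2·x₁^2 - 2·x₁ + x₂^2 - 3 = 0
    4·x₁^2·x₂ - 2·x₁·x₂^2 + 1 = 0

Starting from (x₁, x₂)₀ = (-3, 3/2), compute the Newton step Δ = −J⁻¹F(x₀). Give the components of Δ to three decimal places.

(1.298, -0.295)

At (-3, 3/2): F = (90.750, 68.500).
Jacobian J = [[10·x₁·x₂ + 4·x₁ - 2, 5·x₁^2 + 2·x₂], [8·x₁·x₂ - 2·x₂^2, 4·x₁^2 - 4·x₁·x₂]].
At the point, J = [[-59.000, 48.000], [-40.500, 54.000]] (det J = -1242.000).
Solving J·Δ = −F gives Δ = (1.298, -0.295).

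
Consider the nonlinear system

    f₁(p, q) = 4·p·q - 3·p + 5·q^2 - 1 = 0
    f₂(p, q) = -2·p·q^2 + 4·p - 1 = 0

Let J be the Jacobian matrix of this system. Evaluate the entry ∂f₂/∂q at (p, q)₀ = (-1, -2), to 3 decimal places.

∂f₂/∂q = -4·p·q.
At (-1, -2) this is -8.000.

-8.000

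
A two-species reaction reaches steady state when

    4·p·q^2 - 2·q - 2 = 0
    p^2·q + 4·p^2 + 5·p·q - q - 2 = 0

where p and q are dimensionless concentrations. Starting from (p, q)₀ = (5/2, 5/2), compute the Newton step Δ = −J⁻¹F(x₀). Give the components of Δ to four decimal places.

At (5/2, 5/2): F = (55.5000, 67.3750).
Jacobian J = [[4·q^2, 8·p·q - 2], [2·p·q + 8·p + 5·q, p^2 + 5·p - 1]].
At the point, J = [[25.0000, 48.0000], [45.0000, 17.7500]] (det J = -1716.2500).
Solving J·Δ = −F gives Δ = (-1.3103, -0.4738).

(-1.3103, -0.4738)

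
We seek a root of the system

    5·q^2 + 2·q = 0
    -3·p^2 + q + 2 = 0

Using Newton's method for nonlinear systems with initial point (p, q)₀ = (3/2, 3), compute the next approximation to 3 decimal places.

(1.128, 1.406)

At (3/2, 3): F = (51.000, -1.750).
Jacobian J = [[0, 10·q + 2], [-6·p, 1]].
At the point, J = [[0.000, 32.000], [-9.000, 1.000]] (det J = 288.000).
Solving J·Δ = −F gives Δ = (-0.372, -1.594).
Then the next iterate is (p, q)₁ = (1.128, 1.406).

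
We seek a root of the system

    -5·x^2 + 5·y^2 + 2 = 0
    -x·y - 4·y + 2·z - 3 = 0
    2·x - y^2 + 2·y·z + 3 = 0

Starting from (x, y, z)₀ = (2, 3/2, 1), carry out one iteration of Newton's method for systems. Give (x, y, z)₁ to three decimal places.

(0.234, -0.405, -1.041)

At (2, 3/2, 1): F = (-6.750, -10.000, 7.750).
Jacobian J = [[-10·x, 10·y, 0], [-y, -x - 4, 2], [2, -2·y + 2·z, 2·y]].
At the point, J = [[-20.000, 15.000, 0.000], [-1.500, -6.000, 2.000], [2.000, -1.000, 3.000]] (det J = 447.500).
Solving J·Δ = −F gives Δ = (-1.766, -1.905, -2.041).
Then the next iterate is (x, y, z)₁ = (0.234, -0.405, -1.041).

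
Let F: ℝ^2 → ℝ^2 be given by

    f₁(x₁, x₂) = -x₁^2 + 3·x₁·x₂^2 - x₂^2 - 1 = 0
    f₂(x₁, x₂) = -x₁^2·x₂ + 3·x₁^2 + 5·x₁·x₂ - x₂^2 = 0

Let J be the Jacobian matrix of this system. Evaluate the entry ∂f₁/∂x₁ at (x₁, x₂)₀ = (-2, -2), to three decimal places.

16.000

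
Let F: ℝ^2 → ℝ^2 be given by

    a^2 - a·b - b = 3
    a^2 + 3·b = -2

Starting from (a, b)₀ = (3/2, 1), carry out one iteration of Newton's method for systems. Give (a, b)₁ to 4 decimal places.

At (3/2, 1): F = (-3.2500, 7.2500).
Jacobian J = [[2·a - b, -a - 1], [2·a, 3]].
At the point, J = [[2.0000, -2.5000], [3.0000, 3.0000]] (det J = 13.5000).
Solving J·Δ = −F gives Δ = (-0.6204, -1.7963).
Then the next iterate is (a, b)₁ = (0.8796, -0.7963).

(0.8796, -0.7963)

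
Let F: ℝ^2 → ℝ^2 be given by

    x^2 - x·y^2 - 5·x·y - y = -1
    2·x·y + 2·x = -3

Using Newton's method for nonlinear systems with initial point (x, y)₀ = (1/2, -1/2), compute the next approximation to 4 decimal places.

At (1/2, -1/2): F = (2.8750, 3.5000).
Jacobian J = [[2·x - y^2 - 5·y, -2·x·y - 5·x - 1], [2·y + 2, 2·x]].
At the point, J = [[3.2500, -3.0000], [1.0000, 1.0000]] (det J = 6.2500).
Solving J·Δ = −F gives Δ = (-2.1400, -1.3600).
Then the next iterate is (x, y)₁ = (-1.6400, -1.8600).

(-1.6400, -1.8600)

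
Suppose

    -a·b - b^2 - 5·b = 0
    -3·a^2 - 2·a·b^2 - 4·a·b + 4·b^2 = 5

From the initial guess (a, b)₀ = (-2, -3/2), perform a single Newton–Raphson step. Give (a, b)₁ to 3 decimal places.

At (-2, -3/2): F = (2.250, -11.000).
Jacobian J = [[-b, -a - 2·b - 5], [-6·a - 2·b^2 - 4·b, -4·a·b - 4·a + 8·b]].
At the point, J = [[1.500, 0.000], [13.500, -16.000]] (det J = -24.000).
Solving J·Δ = −F gives Δ = (-1.500, -1.953).
Then the next iterate is (a, b)₁ = (-3.500, -3.453).

(-3.500, -3.453)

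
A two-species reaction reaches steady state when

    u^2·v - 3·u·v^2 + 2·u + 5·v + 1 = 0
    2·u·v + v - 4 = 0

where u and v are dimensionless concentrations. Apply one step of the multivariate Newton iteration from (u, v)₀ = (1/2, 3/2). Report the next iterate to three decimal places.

At (1/2, 3/2): F = (6.500, -1.000).
Jacobian J = [[2·u·v - 3·v^2 + 2, u^2 - 6·u·v + 5], [2·v, 2·u + 1]].
At the point, J = [[-3.250, 0.750], [3.000, 2.000]] (det J = -8.750).
Solving J·Δ = −F gives Δ = (1.571, -1.857).
Then the next iterate is (u, v)₁ = (2.071, -0.357).

(2.071, -0.357)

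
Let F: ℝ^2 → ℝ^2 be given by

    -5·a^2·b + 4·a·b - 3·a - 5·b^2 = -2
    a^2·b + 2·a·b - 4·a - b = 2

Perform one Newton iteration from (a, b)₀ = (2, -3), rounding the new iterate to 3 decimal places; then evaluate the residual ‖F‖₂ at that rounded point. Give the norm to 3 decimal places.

9.747

At (2, -3): F = (-13.000, -31.000).
Jacobian J = [[-10·a·b + 4·b - 3, -5·a^2 + 4·a - 10·b], [2·a·b + 2·b - 4, a^2 + 2·a - 1]].
At the point, J = [[45.000, 18.000], [-22.000, 7.000]] (det J = 711.000).
Solving J·Δ = −F gives Δ = (-0.657, 2.364).
Then the next iterate is (a, b)₁ = (1.343, -0.636).
Re-evaluating at (1.343, -0.636): F = (-1.73247, -9.59142), so ‖F‖₂ = 9.747.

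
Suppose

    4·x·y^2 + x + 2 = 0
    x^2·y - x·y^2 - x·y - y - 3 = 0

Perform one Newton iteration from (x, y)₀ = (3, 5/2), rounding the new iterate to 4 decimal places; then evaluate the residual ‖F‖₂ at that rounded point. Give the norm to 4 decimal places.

23.4612

At (3, 5/2): F = (80.0000, -9.2500).
Jacobian J = [[4·y^2 + 1, 8·x·y], [2·x·y - y^2 - y, x^2 - 2·x·y - x - 1]].
At the point, J = [[26.0000, 60.0000], [6.2500, -10.0000]] (det J = -635.0000).
Solving J·Δ = −F gives Δ = (-0.3858, -1.1661).
Then the next iterate is (x, y)₁ = (2.6142, 1.3339).
Re-evaluating at (2.6142, 1.3339): F = (23.219871, -3.356471), so ‖F‖₂ = 23.4612.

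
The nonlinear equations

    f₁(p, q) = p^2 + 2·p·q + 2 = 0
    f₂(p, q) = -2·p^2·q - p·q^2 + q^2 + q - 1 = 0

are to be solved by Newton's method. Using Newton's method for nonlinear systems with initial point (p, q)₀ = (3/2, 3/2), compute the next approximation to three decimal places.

(7.267, -12.950)

At (3/2, 3/2): F = (8.750, -7.375).
Jacobian J = [[2·p + 2·q, 2·p], [-4·p·q - q^2, -2·p^2 - 2·p·q + 2·q + 1]].
At the point, J = [[6.000, 3.000], [-11.250, -5.000]] (det J = 3.750).
Solving J·Δ = −F gives Δ = (5.767, -14.450).
Then the next iterate is (p, q)₁ = (7.267, -12.950).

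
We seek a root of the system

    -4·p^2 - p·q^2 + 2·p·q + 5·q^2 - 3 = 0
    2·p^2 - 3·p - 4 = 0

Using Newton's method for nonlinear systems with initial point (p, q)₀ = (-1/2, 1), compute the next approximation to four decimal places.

At (-1/2, 1): F = (0.5000, -2.0000).
Jacobian J = [[-8·p - q^2 + 2·q, -2·p·q + 2·p + 10·q], [4·p - 3, 0]].
At the point, J = [[5.0000, 10.0000], [-5.0000, 0.0000]] (det J = 50.0000).
Solving J·Δ = −F gives Δ = (-0.4000, 0.1500).
Then the next iterate is (p, q)₁ = (-0.9000, 1.1500).

(-0.9000, 1.1500)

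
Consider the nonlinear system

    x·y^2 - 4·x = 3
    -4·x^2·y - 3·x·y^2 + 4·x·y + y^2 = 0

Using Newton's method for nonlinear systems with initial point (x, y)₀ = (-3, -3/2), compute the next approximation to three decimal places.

At (-3, -3/2): F = (2.250, 94.500).
Jacobian J = [[y^2 - 4, 2·x·y], [-8·x·y - 3·y^2 + 4·y, -4·x^2 - 6·x·y + 4·x + 2·y]].
At the point, J = [[-1.750, 9.000], [-48.750, -78.000]] (det J = 575.250).
Solving J·Δ = −F gives Δ = (1.784, 0.097).
Then the next iterate is (x, y)₁ = (-1.216, -1.403).

(-1.216, -1.403)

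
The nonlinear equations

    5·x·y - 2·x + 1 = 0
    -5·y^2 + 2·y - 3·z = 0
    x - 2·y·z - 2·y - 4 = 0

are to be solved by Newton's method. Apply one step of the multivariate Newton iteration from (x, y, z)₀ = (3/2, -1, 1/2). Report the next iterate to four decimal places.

(1.2941, 0.0745, 1.9647)

At (3/2, -1, 1/2): F = (-9.5000, -8.5000, 0.5000).
Jacobian J = [[5·y - 2, 5·x, 0], [0, -10·y + 2, -3], [1, -2·z - 2, -2·y]].
At the point, J = [[-7.0000, 7.5000, 0.0000], [0.0000, 12.0000, -3.0000], [1.0000, -3.0000, 2.0000]] (det J = -127.5000).
Solving J·Δ = −F gives Δ = (-0.2059, 1.0745, 1.4647).
Then the next iterate is (x, y, z)₁ = (1.2941, 0.0745, 1.9647).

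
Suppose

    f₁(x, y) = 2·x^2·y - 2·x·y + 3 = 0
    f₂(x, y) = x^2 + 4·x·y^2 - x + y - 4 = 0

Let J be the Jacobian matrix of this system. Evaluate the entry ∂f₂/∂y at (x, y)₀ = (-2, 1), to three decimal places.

-15.000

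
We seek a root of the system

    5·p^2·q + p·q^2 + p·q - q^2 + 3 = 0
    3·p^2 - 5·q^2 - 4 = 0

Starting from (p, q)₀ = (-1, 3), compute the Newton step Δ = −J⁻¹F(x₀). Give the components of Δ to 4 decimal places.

At (-1, 3): F = (-3.0000, -46.0000).
Jacobian J = [[10·p·q + q^2 + q, 5·p^2 + 2·p·q + p - 2·q], [6·p, -10·q]].
At the point, J = [[-18.0000, -8.0000], [-6.0000, -30.0000]] (det J = 492.0000).
Solving J·Δ = −F gives Δ = (0.5650, -1.6463).

(0.5650, -1.6463)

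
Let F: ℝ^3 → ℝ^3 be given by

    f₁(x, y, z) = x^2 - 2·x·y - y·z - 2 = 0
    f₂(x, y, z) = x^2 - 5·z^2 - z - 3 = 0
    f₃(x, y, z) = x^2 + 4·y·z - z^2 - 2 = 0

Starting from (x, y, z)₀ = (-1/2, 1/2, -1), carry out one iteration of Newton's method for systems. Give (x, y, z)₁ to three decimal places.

At (-1/2, 1/2, -1): F = (-0.750, -6.750, -4.750).
Jacobian J = [[2·x - 2·y, -2·x - z, -y], [2·x, 0, -10·z - 1], [2·x, 4·z, 4·y - 2·z]].
At the point, J = [[-2.000, 2.000, -0.500], [-1.000, 0.000, 9.000], [-1.000, -4.000, 4.000]] (det J = -84.000).
Solving J·Δ = −F gives Δ = (-0.857, -0.318, 0.655).
Then the next iterate is (x, y, z)₁ = (-1.357, 0.182, -0.345).

(-1.357, 0.182, -0.345)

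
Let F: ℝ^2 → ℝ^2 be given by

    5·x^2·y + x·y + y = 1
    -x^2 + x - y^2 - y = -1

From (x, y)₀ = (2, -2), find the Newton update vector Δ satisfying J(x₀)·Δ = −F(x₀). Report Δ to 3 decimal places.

At (2, -2): F = (-47.000, -3.000).
Jacobian J = [[10·x·y + y, 5·x^2 + x + 1], [-2·x + 1, -2·y - 1]].
At the point, J = [[-42.000, 23.000], [-3.000, 3.000]] (det J = -57.000).
Solving J·Δ = −F gives Δ = (-1.263, -0.263).

(-1.263, -0.263)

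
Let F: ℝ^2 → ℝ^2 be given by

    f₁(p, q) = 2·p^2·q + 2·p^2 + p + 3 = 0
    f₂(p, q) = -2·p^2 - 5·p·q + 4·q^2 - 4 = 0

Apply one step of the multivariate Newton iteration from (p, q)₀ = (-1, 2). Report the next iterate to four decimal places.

(-0.4155, 1.2146)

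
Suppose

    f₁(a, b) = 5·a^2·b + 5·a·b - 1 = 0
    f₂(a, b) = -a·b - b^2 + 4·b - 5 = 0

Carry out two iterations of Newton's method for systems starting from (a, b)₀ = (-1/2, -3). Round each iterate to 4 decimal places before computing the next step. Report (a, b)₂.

At (-1/2, -3): F = (2.7500, -27.5000).
Jacobian J = [[10·a·b + 5·b, 5·a^2 + 5·a], [-b, -a - 2·b + 4]].
At the point, J = [[0.0000, -1.2500], [3.0000, 10.5000]] (det J = 3.7500).
Solving J·Δ = −F gives Δ = (1.4667, 2.2000).
Then the next iterate is (a, b)₁ = (0.9667, -0.8000).
Round to (0.9667, -0.8000) and repeat: F = (-8.604836, -8.066640), J = [[-11.7336, 9.506044], [0.8000, 4.6333]].
Δ = (0.5940, 1.6384), so (a, b)₂ = (1.5607, 0.8384).

(1.5607, 0.8384)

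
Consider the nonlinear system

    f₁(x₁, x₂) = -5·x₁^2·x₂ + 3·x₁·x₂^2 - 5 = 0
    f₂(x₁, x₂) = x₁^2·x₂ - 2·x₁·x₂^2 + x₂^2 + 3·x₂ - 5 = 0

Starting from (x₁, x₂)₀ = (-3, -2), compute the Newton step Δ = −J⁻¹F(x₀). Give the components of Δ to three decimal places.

(0.986, 0.184)

At (-3, -2): F = (49.000, -1.000).
Jacobian J = [[-10·x₁·x₂ + 3·x₂^2, -5·x₁^2 + 6·x₁·x₂], [2·x₁·x₂ - 2·x₂^2, x₁^2 - 4·x₁·x₂ + 2·x₂ + 3]].
At the point, J = [[-48.000, -9.000], [4.000, -16.000]] (det J = 804.000).
Solving J·Δ = −F gives Δ = (0.986, 0.184).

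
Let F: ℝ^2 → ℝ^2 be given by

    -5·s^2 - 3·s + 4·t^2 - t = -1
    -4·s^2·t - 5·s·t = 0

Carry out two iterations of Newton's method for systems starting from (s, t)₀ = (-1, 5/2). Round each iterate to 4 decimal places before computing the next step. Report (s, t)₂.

(-1.2372, 1.0668)

At (-1, 5/2): F = (21.5000, 2.5000).
Jacobian J = [[-10·s - 3, 8·t - 1], [-8·s·t - 5·t, -4·s^2 - 5·s]].
At the point, J = [[7.0000, 19.0000], [7.5000, 1.0000]] (det J = -135.5000).
Solving J·Δ = −F gives Δ = (-0.1919, -1.0609).
Then the next iterate is (s, t)₁ = (-1.1919, 1.4391).
Round to (-1.1919, 1.4391) and repeat: F = (4.317507, 0.398627), J = [[8.9190, 10.5128], [6.526606, 0.276998]].
Δ = (-0.0453, -0.3723), so (s, t)₂ = (-1.2372, 1.0668).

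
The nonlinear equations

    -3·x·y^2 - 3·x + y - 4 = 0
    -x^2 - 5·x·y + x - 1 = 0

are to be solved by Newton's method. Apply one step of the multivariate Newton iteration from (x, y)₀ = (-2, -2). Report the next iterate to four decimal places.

(-0.0462, -2.2308)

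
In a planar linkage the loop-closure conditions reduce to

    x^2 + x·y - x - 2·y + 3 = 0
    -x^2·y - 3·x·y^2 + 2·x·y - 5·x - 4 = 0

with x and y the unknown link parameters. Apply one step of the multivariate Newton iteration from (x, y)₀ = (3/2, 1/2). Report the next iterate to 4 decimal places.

At (3/2, 1/2): F = (3.5000, -12.2500).
Jacobian J = [[2·x + y - 1, x - 2], [-2·x·y - 3·y^2 + 2·y - 5, -x^2 - 6·x·y + 2·x]].
At the point, J = [[2.5000, -0.5000], [-6.2500, -3.7500]] (det J = -12.5000).
Solving J·Δ = −F gives Δ = (-1.5400, -0.7000).
Then the next iterate is (x, y)₁ = (-0.0400, -0.2000).

(-0.0400, -0.2000)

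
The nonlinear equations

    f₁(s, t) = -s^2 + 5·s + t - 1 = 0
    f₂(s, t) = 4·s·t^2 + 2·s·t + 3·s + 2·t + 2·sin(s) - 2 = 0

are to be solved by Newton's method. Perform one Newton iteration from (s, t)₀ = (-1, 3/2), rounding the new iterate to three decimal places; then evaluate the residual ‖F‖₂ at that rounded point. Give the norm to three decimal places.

At (-1, 3/2): F = (-5.500, -15.68294).
Jacobian J = [[-2·s + 5, 1], [4·t^2 + 2·t + 2·cos(s) + 3, 8·s·t + 2·s + 2]].
At the point, J = [[7.000, 1.000], [16.08060, -12.000]] (det J = -100.08060).
Solving J·Δ = −F gives Δ = (0.816, -0.213).
Then the next iterate is (s, t)₁ = (-0.184, 1.287).
Re-evaluating at (-0.184, 1.287): F = (-0.66686, -2.03663), so ‖F‖₂ = 2.143.

2.143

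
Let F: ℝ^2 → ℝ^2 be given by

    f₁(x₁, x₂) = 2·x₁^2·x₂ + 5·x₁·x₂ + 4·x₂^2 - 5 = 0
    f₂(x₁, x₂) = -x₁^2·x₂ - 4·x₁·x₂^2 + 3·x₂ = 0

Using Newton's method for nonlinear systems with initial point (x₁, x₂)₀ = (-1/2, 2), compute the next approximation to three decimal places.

(-0.063, 1.313)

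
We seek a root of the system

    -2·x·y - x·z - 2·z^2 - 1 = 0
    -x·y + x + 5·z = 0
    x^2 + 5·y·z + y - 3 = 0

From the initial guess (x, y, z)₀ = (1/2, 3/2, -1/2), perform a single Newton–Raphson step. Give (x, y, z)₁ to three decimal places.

(0.285, -0.169, -0.138)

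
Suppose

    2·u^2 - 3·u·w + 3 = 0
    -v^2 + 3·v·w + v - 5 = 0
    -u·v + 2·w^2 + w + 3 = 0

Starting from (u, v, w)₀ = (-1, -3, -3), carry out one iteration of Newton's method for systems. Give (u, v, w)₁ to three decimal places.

At (-1, -3, -3): F = (-4.000, 10.000, 15.000).
Jacobian J = [[4·u - 3·w, 0, -3·u], [0, -2·v + 3·w + 1, 3·v], [-v, -u, 4·w + 1]].
At the point, J = [[5.000, 0.000, 3.000], [0.000, -2.000, -9.000], [3.000, 1.000, -11.000]] (det J = 173.000).
Solving J·Δ = −F gives Δ = (0.023, -0.827, 1.295).
Then the next iterate is (u, v, w)₁ = (-0.977, -3.827, -1.705).

(-0.977, -3.827, -1.705)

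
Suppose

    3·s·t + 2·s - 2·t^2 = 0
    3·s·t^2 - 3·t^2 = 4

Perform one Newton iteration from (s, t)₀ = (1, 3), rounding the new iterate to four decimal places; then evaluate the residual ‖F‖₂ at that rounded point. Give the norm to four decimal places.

At (1, 3): F = (-7.0000, -4.0000).
Jacobian J = [[3·t + 2, 3·s - 4·t], [3·t^2, 6·s·t - 6·t]].
At the point, J = [[11.0000, -9.0000], [27.0000, 0.0000]] (det J = 243.0000).
Solving J·Δ = −F gives Δ = (0.1481, -0.5967).
Then the next iterate is (s, t)₁ = (1.1481, 2.4033).
Re-evaluating at (1.1481, 2.4033): F = (-0.977816, -1.433789), so ‖F‖₂ = 1.7355.

1.7355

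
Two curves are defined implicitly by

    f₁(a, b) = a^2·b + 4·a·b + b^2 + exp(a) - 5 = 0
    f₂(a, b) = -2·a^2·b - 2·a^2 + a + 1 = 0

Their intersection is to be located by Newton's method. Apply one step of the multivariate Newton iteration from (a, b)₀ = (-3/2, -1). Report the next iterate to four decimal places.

At (-3/2, -1): F = (-0.026870, -0.5000).
Jacobian J = [[2·a·b + 4·b + exp(a), a^2 + 4·a + 2·b], [-4·a·b - 4·a + 1, -2·a^2]].
At the point, J = [[-0.776870, -5.7500], [1.0000, -4.5000]] (det J = 9.245914).
Solving J·Δ = −F gives Δ = (0.2979, -0.0449).
Then the next iterate is (a, b)₁ = (-1.2021, -1.0449).

(-1.2021, -1.0449)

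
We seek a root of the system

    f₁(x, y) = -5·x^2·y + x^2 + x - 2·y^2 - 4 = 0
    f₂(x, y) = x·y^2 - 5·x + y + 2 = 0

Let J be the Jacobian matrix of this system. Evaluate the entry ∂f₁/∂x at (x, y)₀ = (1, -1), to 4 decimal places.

13.0000

∂f₁/∂x = -10·x·y + 2·x + 1.
At (1, -1) this is 13.0000.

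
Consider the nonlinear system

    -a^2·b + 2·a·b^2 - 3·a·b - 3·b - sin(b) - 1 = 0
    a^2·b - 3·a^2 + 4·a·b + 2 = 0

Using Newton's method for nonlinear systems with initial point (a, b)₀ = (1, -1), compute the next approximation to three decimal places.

(0.758, -0.381)

At (1, -1): F = (8.84147, -6.000).
Jacobian J = [[-2·a·b + 2·b^2 - 3·b, -a^2 + 4·a·b - 3·a - cos(b) - 3], [2·a·b - 6·a + 4·b, a^2 + 4·a]].
At the point, J = [[7.000, -11.54030], [-12.000, 5.000]] (det J = -103.48363).
Solving J·Δ = −F gives Δ = (-0.242, 0.619).
Then the next iterate is (a, b)₁ = (0.758, -0.381).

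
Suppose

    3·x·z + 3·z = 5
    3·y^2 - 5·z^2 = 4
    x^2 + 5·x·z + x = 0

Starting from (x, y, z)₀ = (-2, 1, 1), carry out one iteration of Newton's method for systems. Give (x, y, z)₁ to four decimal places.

At (-2, 1, 1): F = (-8.0000, -6.0000, -8.0000).
Jacobian J = [[3·z, 0, 3·x + 3], [0, 6·y, -10·z], [2·x + 5·z + 1, 0, 5·x]].
At the point, J = [[3.0000, 0.0000, -3.0000], [0.0000, 6.0000, -10.0000], [2.0000, 0.0000, -10.0000]] (det J = -144.0000).
Solving J·Δ = −F gives Δ = (2.3333, 0.4444, -0.3333).
Then the next iterate is (x, y, z)₁ = (0.3333, 1.4444, 0.6667).

(0.3333, 1.4444, 0.6667)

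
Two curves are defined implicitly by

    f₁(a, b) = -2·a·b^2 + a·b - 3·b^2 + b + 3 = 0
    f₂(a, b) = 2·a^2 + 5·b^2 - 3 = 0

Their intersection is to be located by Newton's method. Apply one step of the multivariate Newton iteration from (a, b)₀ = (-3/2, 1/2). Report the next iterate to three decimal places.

(3.542, 6.000)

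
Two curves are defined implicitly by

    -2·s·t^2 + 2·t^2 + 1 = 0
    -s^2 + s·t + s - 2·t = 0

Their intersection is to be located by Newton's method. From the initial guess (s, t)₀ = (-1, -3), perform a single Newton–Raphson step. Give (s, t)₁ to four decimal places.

(-2.0556, -0.6667)

At (-1, -3): F = (37.0000, 7.0000).
Jacobian J = [[-2·t^2, -4·s·t + 4·t], [-2·s + t + 1, s - 2]].
At the point, J = [[-18.0000, -24.0000], [0.0000, -3.0000]] (det J = 54.0000).
Solving J·Δ = −F gives Δ = (-1.0556, 2.3333).
Then the next iterate is (s, t)₁ = (-2.0556, -0.6667).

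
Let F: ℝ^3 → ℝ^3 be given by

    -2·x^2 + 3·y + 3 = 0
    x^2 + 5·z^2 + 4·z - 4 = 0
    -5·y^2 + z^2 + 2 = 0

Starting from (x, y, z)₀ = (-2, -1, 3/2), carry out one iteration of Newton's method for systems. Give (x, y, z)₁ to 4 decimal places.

(-1.1092, -0.7089, 0.7796)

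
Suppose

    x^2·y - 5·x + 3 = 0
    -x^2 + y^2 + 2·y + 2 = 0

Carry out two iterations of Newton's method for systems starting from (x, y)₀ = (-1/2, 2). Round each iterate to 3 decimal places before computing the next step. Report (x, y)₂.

At (-1/2, 2): F = (6.000, 9.750).
Jacobian J = [[2·x·y - 5, x^2], [-2·x, 2·y + 2]].
At the point, J = [[-7.000, 0.250], [1.000, 6.000]] (det J = -42.250).
Solving J·Δ = −F gives Δ = (0.794, -1.757).
Then the next iterate is (x, y)₁ = (0.294, 0.243).
Round to (0.294, 0.243) and repeat: F = (1.55100, 2.45861), J = [[-4.85712, 0.08644], [-0.588, 2.486]].
Δ = (0.303, -0.917), so (x, y)₂ = (0.597, -0.674).

(0.597, -0.674)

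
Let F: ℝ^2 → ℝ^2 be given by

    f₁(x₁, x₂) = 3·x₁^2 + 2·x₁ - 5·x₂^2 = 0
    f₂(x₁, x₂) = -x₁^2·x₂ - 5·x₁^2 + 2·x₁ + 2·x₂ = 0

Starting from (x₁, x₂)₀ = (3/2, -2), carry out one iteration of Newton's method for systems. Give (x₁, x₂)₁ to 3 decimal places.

(0.352, -0.856)

At (3/2, -2): F = (-10.250, -7.750).
Jacobian J = [[6·x₁ + 2, -10·x₂], [-2·x₁·x₂ - 10·x₁ + 2, -x₁^2 + 2]].
At the point, J = [[11.000, 20.000], [-7.000, -0.250]] (det J = 137.250).
Solving J·Δ = −F gives Δ = (-1.148, 1.144).
Then the next iterate is (x₁, x₂)₁ = (0.352, -0.856).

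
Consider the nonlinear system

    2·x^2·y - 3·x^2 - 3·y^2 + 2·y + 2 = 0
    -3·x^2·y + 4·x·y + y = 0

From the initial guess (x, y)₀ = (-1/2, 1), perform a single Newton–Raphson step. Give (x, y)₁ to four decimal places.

At (-1/2, 1): F = (0.7500, -1.7500).
Jacobian J = [[4·x·y - 6·x, 2·x^2 - 6·y + 2], [-6·x·y + 4·y, -3·x^2 + 4·x + 1]].
At the point, J = [[1.0000, -3.5000], [7.0000, -1.7500]] (det J = 22.7500).
Solving J·Δ = −F gives Δ = (0.3269, 0.3077).
Then the next iterate is (x, y)₁ = (-0.1731, 1.3077).

(-0.1731, 1.3077)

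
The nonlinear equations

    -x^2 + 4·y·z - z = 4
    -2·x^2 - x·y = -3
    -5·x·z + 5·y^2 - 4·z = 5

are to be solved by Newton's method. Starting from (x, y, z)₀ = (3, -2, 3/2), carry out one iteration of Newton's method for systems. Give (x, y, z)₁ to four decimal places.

(1.7686, -0.8954, 0.1128)

At (3, -2, 3/2): F = (-26.5000, -9.0000, -13.5000).
Jacobian J = [[-2·x, 4·z, 4·y - 1], [-4·x - y, -x, 0], [-5·z, 10·y, -5·x - 4]].
At the point, J = [[-6.0000, 6.0000, -9.0000], [-10.0000, -3.0000, 0.0000], [-7.5000, -20.0000, -19.0000]] (det J = -3079.5000).
Solving J·Δ = −F gives Δ = (-1.2314, 1.1046, -1.3872).
Then the next iterate is (x, y, z)₁ = (1.7686, -0.8954, 0.1128).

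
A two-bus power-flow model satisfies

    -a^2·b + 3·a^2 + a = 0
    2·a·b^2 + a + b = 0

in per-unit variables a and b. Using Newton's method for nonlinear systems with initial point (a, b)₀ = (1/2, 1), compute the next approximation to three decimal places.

At (1/2, 1): F = (1.000, 2.500).
Jacobian J = [[-2·a·b + 6·a + 1, -a^2], [2·b^2 + 1, 4·a·b + 1]].
At the point, J = [[3.000, -0.250], [3.000, 3.000]] (det J = 9.750).
Solving J·Δ = −F gives Δ = (-0.372, -0.462).
Then the next iterate is (a, b)₁ = (0.128, 0.538).

(0.128, 0.538)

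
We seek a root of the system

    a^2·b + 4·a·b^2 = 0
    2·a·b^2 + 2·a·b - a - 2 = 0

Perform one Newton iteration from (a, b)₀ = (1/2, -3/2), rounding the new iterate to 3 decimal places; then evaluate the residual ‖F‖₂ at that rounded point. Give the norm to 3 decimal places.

35.110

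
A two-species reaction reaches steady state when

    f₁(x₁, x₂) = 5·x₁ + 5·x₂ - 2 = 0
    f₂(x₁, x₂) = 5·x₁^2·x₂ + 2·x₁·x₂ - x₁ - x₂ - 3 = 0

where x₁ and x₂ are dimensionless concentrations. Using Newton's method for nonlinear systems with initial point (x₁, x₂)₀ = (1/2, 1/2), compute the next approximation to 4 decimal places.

At (1/2, 1/2): F = (3.0000, -2.8750).
Jacobian J = [[5, 5], [10·x₁·x₂ + 2·x₂ - 1, 5·x₁^2 + 2·x₁ - 1]].
At the point, J = [[5.0000, 5.0000], [2.5000, 1.2500]] (det J = -6.2500).
Solving J·Δ = −F gives Δ = (2.9000, -3.5000).
Then the next iterate is (x₁, x₂)₁ = (3.4000, -3.0000).

(3.4000, -3.0000)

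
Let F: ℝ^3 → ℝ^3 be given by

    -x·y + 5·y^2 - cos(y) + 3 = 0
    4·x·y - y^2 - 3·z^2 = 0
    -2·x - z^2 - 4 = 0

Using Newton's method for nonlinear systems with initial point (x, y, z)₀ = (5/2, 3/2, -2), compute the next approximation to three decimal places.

(-0.188, 0.429, -0.094)

At (5/2, 3/2, -2): F = (10.42926, 0.750, -13.000).
Jacobian J = [[-y, -x + 10·y + sin(y), 0], [4·y, 4·x - 2·y, -6·z], [-2, 0, -2·z]].
At the point, J = [[-1.500, 13.49749, 0.000], [6.000, 7.000, 12.000], [-2.000, 0.000, 4.000]] (det J = -689.87976).
Solving J·Δ = −F gives Δ = (-2.688, -1.071, 1.906).
Then the next iterate is (x, y, z)₁ = (-0.188, 0.429, -0.094).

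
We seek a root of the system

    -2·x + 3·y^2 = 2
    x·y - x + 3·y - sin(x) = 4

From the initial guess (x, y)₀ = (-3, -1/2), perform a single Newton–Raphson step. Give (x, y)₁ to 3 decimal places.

(-4.684, 2.206)

At (-3, -1/2): F = (4.750, -0.85888).
Jacobian J = [[-2, 6·y], [y - cos(x) - 1, x + 3]].
At the point, J = [[-2.000, -3.000], [-0.51001, 0.000]] (det J = -1.53002).
Solving J·Δ = −F gives Δ = (-1.684, 2.706).
Then the next iterate is (x, y)₁ = (-4.684, 2.206).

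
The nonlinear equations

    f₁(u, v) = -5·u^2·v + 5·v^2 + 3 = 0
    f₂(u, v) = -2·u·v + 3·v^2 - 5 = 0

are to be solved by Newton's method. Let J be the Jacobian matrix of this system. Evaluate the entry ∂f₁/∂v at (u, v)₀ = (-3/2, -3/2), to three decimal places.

-26.250

∂f₁/∂v = -5·u^2 + 10·v.
At (-3/2, -3/2) this is -26.250.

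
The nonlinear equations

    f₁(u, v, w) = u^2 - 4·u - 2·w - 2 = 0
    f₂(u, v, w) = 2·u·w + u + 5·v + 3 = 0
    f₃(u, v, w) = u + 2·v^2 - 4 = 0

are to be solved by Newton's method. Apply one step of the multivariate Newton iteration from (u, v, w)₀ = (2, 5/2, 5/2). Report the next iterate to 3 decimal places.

(1.955, 1.455, -3.000)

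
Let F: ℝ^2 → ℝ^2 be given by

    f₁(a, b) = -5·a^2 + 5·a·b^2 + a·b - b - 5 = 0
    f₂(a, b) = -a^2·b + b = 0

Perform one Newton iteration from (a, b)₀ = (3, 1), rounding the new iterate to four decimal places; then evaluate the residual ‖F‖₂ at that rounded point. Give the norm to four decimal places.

9.5585

At (3, 1): F = (-33.0000, -8.0000).
Jacobian J = [[-10·a + 5·b^2 + b, 10·a·b + a - 1], [-2·a·b, -a^2 + 1]].
At the point, J = [[-24.0000, 32.0000], [-6.0000, -8.0000]] (det J = 384.0000).
Solving J·Δ = −F gives Δ = (-1.3542, 0.0156).
Then the next iterate is (a, b)₁ = (1.6458, 1.0156).
Re-evaluating at (1.6458, 1.0156): F = (-9.399666, -1.735313), so ‖F‖₂ = 9.5585.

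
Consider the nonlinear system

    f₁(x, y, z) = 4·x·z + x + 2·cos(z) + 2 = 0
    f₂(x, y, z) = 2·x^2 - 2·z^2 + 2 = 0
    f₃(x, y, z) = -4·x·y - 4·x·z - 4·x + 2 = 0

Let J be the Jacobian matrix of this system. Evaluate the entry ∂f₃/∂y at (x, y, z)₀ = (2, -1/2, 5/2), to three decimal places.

∂f₃/∂y = -4·x.
At (2, -1/2, 5/2) this is -8.000.

-8.000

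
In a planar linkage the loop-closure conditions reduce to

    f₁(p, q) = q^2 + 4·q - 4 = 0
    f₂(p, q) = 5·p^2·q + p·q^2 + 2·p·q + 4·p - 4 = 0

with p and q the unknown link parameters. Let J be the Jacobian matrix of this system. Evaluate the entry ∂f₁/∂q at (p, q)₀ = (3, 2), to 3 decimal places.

8.000

∂f₁/∂q = 2·q + 4.
At (3, 2) this is 8.000.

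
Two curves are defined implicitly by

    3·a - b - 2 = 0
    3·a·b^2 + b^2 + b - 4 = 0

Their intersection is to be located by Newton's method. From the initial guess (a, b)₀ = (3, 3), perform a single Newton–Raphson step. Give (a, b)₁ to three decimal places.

At (3, 3): F = (4.000, 89.000).
Jacobian J = [[3, -1], [3·b^2, 6·a·b + 2·b + 1]].
At the point, J = [[3.000, -1.000], [27.000, 61.000]] (det J = 210.000).
Solving J·Δ = −F gives Δ = (-1.586, -0.757).
Then the next iterate is (a, b)₁ = (1.414, 2.243).

(1.414, 2.243)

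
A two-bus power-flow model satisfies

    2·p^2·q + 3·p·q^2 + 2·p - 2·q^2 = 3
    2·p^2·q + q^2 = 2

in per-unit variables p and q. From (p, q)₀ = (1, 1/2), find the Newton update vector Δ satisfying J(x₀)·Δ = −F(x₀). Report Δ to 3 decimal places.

(-0.364, 0.492)

At (1, 1/2): F = (0.250, -0.750).
Jacobian J = [[4·p·q + 3·q^2 + 2, 2·p^2 + 6·p·q - 4·q], [4·p·q, 2·p^2 + 2·q]].
At the point, J = [[4.750, 3.000], [2.000, 3.000]] (det J = 8.250).
Solving J·Δ = −F gives Δ = (-0.364, 0.492).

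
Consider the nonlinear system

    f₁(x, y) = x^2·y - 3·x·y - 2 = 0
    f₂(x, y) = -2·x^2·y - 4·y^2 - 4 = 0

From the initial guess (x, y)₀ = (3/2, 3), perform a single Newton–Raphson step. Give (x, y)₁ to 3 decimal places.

At (3/2, 3): F = (-8.750, -53.500).
Jacobian J = [[2·x·y - 3·y, x^2 - 3·x], [-4·x·y, -2·x^2 - 8·y]].
At the point, J = [[0.000, -2.250], [-18.000, -28.500]] (det J = -40.500).
Solving J·Δ = −F gives Δ = (3.185, -3.889).
Then the next iterate is (x, y)₁ = (4.685, -0.889).

(4.685, -0.889)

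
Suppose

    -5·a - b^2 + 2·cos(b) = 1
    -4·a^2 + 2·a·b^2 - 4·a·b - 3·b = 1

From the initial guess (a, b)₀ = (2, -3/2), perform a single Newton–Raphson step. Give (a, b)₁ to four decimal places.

At (2, -3/2): F = (-13.108526, 8.5000).
Jacobian J = [[-5, -2·b - 2·sin(b)], [-8·a + 2·b^2 - 4·b, 4·a·b - 4·a - 3]].
At the point, J = [[-5.0000, 4.994990], [-5.5000, -23.0000]] (det J = 142.472445).
Solving J·Δ = −F gives Δ = (-1.8182, 0.8043).
Then the next iterate is (a, b)₁ = (0.1818, -0.6957).

(0.1818, -0.6957)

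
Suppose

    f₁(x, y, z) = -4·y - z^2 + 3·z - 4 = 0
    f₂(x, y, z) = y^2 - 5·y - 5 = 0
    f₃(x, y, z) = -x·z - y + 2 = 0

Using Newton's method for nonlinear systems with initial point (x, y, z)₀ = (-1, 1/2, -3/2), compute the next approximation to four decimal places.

At (-1, 1/2, -3/2): F = (-12.7500, -7.2500, 0.0000).
Jacobian J = [[0, -4, -2·z + 3], [0, 2·y - 5, 0], [-z, -1, -x]].
At the point, J = [[0.0000, -4.0000, 6.0000], [0.0000, -4.0000, 0.0000], [1.5000, -1.0000, 1.0000]] (det J = 36.0000).
Solving J·Δ = −F gives Δ = (-1.8194, -1.8125, 0.9167).
Then the next iterate is (x, y, z)₁ = (-2.8194, -1.3125, -0.5833).

(-2.8194, -1.3125, -0.5833)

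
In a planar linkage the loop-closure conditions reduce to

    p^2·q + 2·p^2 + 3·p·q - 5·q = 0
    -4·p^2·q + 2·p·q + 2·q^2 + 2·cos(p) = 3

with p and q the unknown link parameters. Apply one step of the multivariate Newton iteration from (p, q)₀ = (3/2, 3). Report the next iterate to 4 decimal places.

(1.1825, 1.7832)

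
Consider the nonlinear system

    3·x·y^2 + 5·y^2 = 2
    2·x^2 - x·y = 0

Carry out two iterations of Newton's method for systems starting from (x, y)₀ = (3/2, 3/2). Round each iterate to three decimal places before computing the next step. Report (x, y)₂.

(0.486, 0.693)

At (3/2, 3/2): F = (19.375, 2.250).
Jacobian J = [[3·y^2, 6·x·y + 10·y], [4·x - y, -x]].
At the point, J = [[6.750, 28.500], [4.500, -1.500]] (det J = -138.375).
Solving J·Δ = −F gives Δ = (-0.673, -0.520).
Then the next iterate is (x, y)₁ = (0.827, 0.980).
Round to (0.827, 0.980) and repeat: F = (5.18475, 0.55740), J = [[2.88120, 14.66276], [2.328, -0.827]].
Δ = (-0.341, -0.287), so (x, y)₂ = (0.486, 0.693).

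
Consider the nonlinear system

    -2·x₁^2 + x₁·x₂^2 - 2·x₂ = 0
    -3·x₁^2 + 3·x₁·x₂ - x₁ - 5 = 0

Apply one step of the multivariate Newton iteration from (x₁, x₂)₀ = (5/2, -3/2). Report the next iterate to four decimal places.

(0.9763, -0.6649)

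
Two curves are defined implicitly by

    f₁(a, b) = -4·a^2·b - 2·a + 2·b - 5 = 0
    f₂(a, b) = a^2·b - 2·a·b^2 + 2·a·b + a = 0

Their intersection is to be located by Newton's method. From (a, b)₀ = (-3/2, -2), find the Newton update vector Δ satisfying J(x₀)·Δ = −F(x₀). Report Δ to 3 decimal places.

(0.233, 0.850)

At (-3/2, -2): F = (12.000, 12.000).
Jacobian J = [[-8·a·b - 2, -4·a^2 + 2], [2·a·b - 2·b^2 + 2·b + 1, a^2 - 4·a·b + 2·a]].
At the point, J = [[-26.000, -7.000], [-5.000, -12.750]] (det J = 296.500).
Solving J·Δ = −F gives Δ = (0.233, 0.850).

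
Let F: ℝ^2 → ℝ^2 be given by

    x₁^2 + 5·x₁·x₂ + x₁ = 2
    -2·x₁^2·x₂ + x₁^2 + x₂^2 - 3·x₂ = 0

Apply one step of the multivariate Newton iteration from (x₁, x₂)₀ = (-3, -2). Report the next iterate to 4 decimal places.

At (-3, -2): F = (34.0000, 55.0000).
Jacobian J = [[2·x₁ + 5·x₂ + 1, 5·x₁], [-4·x₁·x₂ + 2·x₁, -2·x₁^2 + 2·x₂ - 3]].
At the point, J = [[-15.0000, -15.0000], [-30.0000, -25.0000]] (det J = -75.0000).
Solving J·Δ = −F gives Δ = (-0.3333, 2.6000).
Then the next iterate is (x₁, x₂)₁ = (-3.3333, 0.6000).

(-3.3333, 0.6000)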